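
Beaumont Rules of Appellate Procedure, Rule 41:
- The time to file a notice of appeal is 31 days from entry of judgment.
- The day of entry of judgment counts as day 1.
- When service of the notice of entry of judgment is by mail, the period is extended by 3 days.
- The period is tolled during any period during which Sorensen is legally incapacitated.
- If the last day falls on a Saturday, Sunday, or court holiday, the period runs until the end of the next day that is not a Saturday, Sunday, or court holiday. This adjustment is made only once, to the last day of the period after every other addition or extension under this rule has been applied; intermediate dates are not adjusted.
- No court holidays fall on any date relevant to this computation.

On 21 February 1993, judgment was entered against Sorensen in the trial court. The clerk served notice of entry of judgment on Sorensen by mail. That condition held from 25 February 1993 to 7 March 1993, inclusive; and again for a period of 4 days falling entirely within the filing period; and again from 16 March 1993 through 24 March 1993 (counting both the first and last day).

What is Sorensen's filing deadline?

Counting 21 February 1993 as day 1, day 31 is March 23, 1993.
Service was by mail, adding 3 days: March 23, 1993 + 3 days = March 26, 1993.
From February 25, 1993 through March 7, 1993 inclusive is 11 days; tolling adds 11 days: March 26, 1993 + 11 days = April 6, 1993.
Tolling adds 4 days: April 6, 1993 + 4 days = April 10, 1993.
From March 16, 1993 through March 24, 1993 inclusive is 9 days; tolling adds 9 days: April 10, 1993 + 9 days = April 19, 1993.
April 19, 1993 is a Monday and not a court holiday, so no extension applies.

April 19, 1993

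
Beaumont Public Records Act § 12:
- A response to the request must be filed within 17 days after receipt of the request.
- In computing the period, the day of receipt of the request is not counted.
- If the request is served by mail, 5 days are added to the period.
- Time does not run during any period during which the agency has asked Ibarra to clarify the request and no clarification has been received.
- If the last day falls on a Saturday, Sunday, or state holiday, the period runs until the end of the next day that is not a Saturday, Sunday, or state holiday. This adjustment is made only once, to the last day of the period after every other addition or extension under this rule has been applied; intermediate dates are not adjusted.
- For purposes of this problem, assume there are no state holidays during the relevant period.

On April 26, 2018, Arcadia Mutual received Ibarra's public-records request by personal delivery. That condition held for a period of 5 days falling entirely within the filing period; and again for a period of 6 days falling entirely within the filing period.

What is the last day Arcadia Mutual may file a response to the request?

17 days after April 26, 2018 is May 13, 2018.
Service was not by mail, so no mail extension applies.
Tolling adds 5 days: May 13, 2018 + 5 days = May 18, 2018.
Tolling adds 6 days: May 18, 2018 + 6 days = May 24, 2018.
May 24, 2018 is a Thursday and not a state holiday, so no extension applies.

May 24, 2018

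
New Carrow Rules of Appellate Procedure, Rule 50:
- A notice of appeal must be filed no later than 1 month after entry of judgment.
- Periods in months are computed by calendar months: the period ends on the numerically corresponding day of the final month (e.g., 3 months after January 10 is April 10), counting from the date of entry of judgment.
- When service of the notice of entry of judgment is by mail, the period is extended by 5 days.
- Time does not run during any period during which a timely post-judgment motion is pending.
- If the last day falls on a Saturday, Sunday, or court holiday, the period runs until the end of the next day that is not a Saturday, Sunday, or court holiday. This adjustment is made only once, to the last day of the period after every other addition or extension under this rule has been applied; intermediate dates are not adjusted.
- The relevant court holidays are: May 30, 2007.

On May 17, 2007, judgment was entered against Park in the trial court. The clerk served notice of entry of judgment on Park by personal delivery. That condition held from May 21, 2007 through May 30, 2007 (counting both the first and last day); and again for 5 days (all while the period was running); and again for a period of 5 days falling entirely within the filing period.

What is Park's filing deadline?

July 9, 2007

1 month after May 17, 2007 is June 17, 2007.
Service was not by mail, so no mail extension applies.
From May 21, 2007 through May 30, 2007 inclusive is 10 days; tolling adds 10 days: June 17, 2007 + 10 days = June 27, 2007.
Tolling adds 5 days: June 27, 2007 + 5 days = July 2, 2007.
Tolling adds 5 days: July 2, 2007 + 5 days = July 7, 2007.
July 7, 2007 is Saturday; July 8, 2007 is Sunday. The next qualifying day is July 9, 2007.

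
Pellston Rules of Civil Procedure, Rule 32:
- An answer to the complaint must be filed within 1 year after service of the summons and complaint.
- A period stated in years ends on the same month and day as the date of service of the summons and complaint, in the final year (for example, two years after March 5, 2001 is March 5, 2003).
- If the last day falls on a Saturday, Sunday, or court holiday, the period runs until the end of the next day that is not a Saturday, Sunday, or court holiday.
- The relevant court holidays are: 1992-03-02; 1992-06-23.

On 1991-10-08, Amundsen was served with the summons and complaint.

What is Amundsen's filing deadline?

October 8, 1992

1 year after 1991-10-08 is October 8, 1992.
October 8, 1992 is a Thursday and not a court holiday, so no extension applies.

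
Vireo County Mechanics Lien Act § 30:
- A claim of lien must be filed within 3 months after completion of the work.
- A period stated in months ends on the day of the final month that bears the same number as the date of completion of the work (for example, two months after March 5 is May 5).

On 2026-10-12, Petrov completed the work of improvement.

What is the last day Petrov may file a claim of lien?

3 months after 2026-10-12 is January 12, 2027.

January 12, 2027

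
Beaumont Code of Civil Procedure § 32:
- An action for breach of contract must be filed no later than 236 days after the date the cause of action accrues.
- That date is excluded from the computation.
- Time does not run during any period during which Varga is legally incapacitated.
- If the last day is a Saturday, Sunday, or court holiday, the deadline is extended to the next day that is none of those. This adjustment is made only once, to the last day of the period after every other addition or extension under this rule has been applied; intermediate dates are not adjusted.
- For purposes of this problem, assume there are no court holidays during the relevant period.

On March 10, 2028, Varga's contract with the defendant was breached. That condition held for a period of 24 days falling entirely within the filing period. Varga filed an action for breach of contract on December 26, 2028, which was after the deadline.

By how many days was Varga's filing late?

236 days after March 10, 2028 is November 1, 2028.
Tolling adds 24 days: November 1, 2028 + 24 days = November 25, 2028.
November 25, 2028 is Saturday; November 26, 2028 is Sunday. The next qualifying day is November 27, 2028.
The deadline is November 27, 2028; from November 27, 2028 to December 26, 2028 is 29 days.

29 days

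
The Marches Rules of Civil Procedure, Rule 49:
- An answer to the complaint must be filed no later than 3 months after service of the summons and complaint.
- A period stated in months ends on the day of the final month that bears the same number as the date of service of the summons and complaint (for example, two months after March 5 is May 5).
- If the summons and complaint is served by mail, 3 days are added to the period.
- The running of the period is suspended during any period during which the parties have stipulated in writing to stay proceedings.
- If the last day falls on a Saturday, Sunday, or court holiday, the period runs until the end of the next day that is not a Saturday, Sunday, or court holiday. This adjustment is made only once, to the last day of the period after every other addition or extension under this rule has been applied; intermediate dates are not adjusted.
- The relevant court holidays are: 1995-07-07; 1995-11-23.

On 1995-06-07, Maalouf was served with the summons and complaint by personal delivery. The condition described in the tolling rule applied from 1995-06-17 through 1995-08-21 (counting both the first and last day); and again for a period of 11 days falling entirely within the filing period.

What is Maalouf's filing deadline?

3 months after 1995-06-07 is September 7, 1995.
Service was not by mail, so no mail extension applies.
From June 17, 1995 through August 21, 1995 inclusive is 66 days; tolling adds 66 days: September 7, 1995 + 66 days = November 12, 1995.
Tolling adds 11 days: November 12, 1995 + 11 days = November 23, 1995.
November 23, 1995 is a listed holiday. The next qualifying day is November 24, 1995.

November 24, 1995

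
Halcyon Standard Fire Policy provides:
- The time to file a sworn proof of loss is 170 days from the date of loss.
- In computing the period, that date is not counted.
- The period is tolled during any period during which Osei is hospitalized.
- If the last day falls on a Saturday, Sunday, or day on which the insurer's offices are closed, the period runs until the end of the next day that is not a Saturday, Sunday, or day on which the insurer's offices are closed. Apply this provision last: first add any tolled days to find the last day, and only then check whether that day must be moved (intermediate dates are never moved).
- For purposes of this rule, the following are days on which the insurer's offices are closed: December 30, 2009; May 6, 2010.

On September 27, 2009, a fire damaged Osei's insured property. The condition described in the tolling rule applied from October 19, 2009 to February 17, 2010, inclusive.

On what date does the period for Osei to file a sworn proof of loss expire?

July 16, 2010

170 days after September 27, 2009 is March 16, 2010.
From October 19, 2009 through February 17, 2010 inclusive is 122 days; tolling adds 122 days: March 16, 2010 + 122 days = July 16, 2010.
July 16, 2010 is a Friday and not a day on which the insurer's offices are closed, so no extension applies.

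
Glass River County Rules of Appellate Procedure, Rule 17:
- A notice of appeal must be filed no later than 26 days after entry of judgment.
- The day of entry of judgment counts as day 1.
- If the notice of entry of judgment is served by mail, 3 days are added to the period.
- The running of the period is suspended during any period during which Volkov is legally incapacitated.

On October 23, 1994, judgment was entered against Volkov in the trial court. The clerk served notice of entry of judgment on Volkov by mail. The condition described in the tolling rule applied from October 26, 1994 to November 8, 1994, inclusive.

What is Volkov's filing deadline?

Counting October 23, 1994 as day 1, day 26 is November 17, 1994.
Service was by mail, adding 3 days: November 17, 1994 + 3 days = November 20, 1994.
From October 26, 1994 through November 8, 1994 inclusive is 14 days; tolling adds 14 days: November 20, 1994 + 14 days = December 4, 1994.

December 4, 1994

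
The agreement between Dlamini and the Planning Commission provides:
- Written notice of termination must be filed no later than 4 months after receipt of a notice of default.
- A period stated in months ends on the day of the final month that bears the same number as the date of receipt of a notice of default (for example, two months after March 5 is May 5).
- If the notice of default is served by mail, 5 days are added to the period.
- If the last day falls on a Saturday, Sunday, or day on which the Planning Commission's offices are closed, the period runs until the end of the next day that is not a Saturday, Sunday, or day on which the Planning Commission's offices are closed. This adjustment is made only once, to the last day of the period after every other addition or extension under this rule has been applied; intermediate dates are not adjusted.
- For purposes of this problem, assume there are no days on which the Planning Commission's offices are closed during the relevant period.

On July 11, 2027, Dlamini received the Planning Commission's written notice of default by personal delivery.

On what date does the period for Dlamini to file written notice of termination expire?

4 months after July 11, 2027 is November 11, 2027.
Service was not by mail, so no mail extension applies.
November 11, 2027 is a Thursday and not a day on which the Planning Commission's offices are closed, so no extension applies.

November 11, 2027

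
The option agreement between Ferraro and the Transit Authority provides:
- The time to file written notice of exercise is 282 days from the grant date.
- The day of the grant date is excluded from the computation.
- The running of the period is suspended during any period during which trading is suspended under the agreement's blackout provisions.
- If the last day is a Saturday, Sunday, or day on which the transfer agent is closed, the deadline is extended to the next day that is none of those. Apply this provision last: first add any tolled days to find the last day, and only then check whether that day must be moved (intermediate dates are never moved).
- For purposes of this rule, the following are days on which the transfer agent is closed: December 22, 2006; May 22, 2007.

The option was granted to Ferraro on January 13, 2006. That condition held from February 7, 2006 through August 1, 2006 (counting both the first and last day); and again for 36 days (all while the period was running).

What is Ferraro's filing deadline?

282 days after January 13, 2006 is October 22, 2006.
From February 7, 2006 through August 1, 2006 inclusive is 176 days; tolling adds 176 days: October 22, 2006 + 176 days = April 16, 2007.
Tolling adds 36 days: April 16, 2007 + 36 days = May 22, 2007.
May 22, 2007 is a listed holiday. The next qualifying day is May 23, 2007.

May 23, 2007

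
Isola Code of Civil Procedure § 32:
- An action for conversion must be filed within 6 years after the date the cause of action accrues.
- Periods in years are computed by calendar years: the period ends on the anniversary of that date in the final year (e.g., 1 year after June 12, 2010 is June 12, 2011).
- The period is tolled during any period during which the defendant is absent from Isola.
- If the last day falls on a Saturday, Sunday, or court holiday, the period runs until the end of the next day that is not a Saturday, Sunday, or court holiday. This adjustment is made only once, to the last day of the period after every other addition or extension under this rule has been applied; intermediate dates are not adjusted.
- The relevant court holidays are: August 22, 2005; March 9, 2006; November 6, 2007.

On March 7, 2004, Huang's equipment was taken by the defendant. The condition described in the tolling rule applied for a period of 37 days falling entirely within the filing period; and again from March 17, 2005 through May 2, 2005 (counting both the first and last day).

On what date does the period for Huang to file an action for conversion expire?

6 years after March 7, 2004 is March 7, 2010.
Tolling adds 37 days: March 7, 2010 + 37 days = April 13, 2010.
From March 17, 2005 through May 2, 2005 inclusive is 47 days; tolling adds 47 days: April 13, 2010 + 47 days = May 30, 2010.
May 30, 2010 is Sunday. The next qualifying day is May 31, 2010.

May 31, 2010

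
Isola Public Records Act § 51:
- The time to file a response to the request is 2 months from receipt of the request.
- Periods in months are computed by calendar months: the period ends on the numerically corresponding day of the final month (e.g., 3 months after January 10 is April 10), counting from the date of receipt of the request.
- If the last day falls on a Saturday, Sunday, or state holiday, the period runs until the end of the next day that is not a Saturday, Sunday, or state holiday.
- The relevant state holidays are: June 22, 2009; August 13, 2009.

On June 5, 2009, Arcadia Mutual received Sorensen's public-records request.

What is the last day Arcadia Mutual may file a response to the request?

2 months after June 5, 2009 is August 5, 2009.
August 5, 2009 is a Wednesday and not a state holiday, so no extension applies.

August 5, 2009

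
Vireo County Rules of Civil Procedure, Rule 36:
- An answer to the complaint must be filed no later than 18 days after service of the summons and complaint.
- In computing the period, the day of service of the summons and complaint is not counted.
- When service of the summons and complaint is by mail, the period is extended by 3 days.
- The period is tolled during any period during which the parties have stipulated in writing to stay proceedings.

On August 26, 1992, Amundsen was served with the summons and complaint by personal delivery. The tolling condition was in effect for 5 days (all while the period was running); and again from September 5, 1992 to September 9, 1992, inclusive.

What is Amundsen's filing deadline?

18 days after August 26, 1992 is September 13, 1992.
Service was not by mail, so no mail extension applies.
Tolling adds 5 days: September 13, 1992 + 5 days = September 18, 1992.
From September 5, 1992 through September 9, 1992 inclusive is 5 days; tolling adds 5 days: September 18, 1992 + 5 days = September 23, 1992.

September 23, 1992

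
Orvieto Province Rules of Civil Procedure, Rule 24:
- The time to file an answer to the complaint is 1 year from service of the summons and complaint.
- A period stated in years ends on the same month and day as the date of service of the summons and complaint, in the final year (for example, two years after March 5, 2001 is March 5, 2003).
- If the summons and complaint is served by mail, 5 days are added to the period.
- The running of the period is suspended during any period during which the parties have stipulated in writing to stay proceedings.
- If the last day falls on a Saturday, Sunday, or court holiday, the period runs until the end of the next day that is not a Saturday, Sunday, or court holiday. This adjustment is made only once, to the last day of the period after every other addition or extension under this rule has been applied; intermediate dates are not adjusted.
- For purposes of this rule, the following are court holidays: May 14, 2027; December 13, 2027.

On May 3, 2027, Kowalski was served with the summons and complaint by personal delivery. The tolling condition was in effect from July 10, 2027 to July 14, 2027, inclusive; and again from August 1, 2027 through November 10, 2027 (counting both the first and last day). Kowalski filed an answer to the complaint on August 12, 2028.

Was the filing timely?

Yes

1 year after May 3, 2027 is May 3, 2028.
Service was not by mail, so no mail extension applies.
From July 10, 2027 through July 14, 2027 inclusive is 5 days; tolling adds 5 days: May 3, 2028 + 5 days = May 8, 2028.
From August 1, 2027 through November 10, 2027 inclusive is 102 days; tolling adds 102 days: May 8, 2028 + 102 days = August 18, 2028.
August 18, 2028 is a Friday and not a court holiday, so no extension applies.
The deadline is August 18, 2028; the filing on August 12, 2028 is on or before that date.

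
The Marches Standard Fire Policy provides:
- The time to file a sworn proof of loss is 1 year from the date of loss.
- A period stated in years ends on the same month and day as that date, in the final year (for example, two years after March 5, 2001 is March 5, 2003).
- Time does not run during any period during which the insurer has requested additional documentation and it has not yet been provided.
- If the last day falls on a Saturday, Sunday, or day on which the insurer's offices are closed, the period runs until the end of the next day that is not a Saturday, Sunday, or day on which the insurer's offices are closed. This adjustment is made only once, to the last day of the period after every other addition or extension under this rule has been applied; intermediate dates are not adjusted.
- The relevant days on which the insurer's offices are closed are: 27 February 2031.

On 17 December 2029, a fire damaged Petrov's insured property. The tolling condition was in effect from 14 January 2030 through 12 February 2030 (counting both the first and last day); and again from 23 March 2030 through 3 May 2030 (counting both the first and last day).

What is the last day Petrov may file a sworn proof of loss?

1 year after 17 December 2029 is December 17, 2030.
From January 14, 2030 through February 12, 2030 inclusive is 30 days; tolling adds 30 days: December 17, 2030 + 30 days = January 16, 2031.
From March 23, 2030 through May 3, 2030 inclusive is 42 days; tolling adds 42 days: January 16, 2031 + 42 days = February 27, 2031.
February 27, 2031 is a listed holiday. The next qualifying day is February 28, 2031.

February 28, 2031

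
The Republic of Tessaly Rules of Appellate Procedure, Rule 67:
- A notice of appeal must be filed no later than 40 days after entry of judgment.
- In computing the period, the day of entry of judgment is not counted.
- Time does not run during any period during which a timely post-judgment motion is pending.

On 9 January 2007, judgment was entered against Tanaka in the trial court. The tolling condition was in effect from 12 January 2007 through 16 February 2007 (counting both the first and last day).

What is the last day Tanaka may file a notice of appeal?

40 days after 9 January 2007 is February 18, 2007.
From January 12, 2007 through February 16, 2007 inclusive is 36 days; tolling adds 36 days: February 18, 2007 + 36 days = March 26, 2007.

March 26, 2007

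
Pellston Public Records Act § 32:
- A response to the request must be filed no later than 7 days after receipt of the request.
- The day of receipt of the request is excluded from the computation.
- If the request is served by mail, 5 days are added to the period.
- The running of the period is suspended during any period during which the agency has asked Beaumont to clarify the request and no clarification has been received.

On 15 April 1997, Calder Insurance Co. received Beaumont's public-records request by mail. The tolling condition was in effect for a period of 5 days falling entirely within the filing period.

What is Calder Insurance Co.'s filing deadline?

7 days after 15 April 1997 is April 22, 1997.
Service was by mail, adding 5 days: April 22, 1997 + 5 days = April 27, 1997.
Tolling adds 5 days: April 27, 1997 + 5 days = May 2, 1997.

May 2, 1997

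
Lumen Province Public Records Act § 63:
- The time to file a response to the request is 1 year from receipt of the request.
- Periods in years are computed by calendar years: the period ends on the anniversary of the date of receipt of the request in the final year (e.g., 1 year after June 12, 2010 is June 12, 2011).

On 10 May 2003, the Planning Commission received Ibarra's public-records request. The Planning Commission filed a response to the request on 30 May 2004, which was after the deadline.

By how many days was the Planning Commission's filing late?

20 days

1 year after 10 May 2003 is May 10, 2004.
The deadline is May 10, 2004; from May 10, 2004 to May 30, 2004 is 20 days.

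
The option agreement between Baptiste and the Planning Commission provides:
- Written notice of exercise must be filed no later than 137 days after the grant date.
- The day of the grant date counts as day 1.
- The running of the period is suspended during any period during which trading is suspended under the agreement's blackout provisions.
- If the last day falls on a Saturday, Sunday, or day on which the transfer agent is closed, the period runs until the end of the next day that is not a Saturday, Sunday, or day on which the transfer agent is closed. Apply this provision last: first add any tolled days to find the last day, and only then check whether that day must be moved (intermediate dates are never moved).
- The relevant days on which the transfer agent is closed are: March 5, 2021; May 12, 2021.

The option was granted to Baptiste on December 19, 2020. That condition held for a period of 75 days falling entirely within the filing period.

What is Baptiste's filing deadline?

July 19, 2021

Counting December 19, 2020 as day 1, day 137 is May 4, 2021.
Tolling adds 75 days: May 4, 2021 + 75 days = July 18, 2021.
July 18, 2021 is Sunday. The next qualifying day is July 19, 2021.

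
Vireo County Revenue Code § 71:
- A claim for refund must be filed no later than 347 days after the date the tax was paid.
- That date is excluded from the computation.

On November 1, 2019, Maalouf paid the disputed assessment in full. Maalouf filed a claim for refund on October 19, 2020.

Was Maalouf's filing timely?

No

347 days after November 1, 2019 is October 13, 2020.
The deadline is October 13, 2020; the filing on October 19, 2020 is after that date.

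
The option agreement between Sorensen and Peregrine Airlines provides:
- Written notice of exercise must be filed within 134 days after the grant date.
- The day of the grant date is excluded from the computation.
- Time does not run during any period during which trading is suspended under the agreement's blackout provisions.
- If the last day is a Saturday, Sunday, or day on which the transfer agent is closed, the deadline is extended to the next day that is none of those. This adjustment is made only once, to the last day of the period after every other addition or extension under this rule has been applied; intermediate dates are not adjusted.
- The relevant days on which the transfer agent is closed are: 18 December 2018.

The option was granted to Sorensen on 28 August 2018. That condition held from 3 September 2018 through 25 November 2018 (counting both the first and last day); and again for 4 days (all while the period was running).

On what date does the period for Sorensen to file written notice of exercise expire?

April 8, 2019

134 days after 28 August 2018 is January 9, 2019.
From September 3, 2018 through November 25, 2018 inclusive is 84 days; tolling adds 84 days: January 9, 2019 + 84 days = April 3, 2019.
Tolling adds 4 days: April 3, 2019 + 4 days = April 7, 2019.
April 7, 2019 is Sunday. The next qualifying day is April 8, 2019.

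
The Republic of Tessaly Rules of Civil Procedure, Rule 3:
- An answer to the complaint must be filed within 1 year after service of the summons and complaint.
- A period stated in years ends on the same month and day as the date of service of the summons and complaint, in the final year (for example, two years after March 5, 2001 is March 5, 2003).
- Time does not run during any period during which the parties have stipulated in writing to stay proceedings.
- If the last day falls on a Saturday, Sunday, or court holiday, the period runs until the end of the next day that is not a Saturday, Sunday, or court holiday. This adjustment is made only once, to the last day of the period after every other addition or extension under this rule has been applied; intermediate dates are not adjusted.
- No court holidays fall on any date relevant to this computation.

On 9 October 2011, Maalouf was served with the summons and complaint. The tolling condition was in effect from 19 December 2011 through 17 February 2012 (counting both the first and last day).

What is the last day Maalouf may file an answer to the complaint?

December 10, 2012

1 year after 9 October 2011 is October 9, 2012.
From December 19, 2011 through February 17, 2012 inclusive is 61 days; tolling adds 61 days: October 9, 2012 + 61 days = December 9, 2012.
December 9, 2012 is Sunday. The next qualifying day is December 10, 2012.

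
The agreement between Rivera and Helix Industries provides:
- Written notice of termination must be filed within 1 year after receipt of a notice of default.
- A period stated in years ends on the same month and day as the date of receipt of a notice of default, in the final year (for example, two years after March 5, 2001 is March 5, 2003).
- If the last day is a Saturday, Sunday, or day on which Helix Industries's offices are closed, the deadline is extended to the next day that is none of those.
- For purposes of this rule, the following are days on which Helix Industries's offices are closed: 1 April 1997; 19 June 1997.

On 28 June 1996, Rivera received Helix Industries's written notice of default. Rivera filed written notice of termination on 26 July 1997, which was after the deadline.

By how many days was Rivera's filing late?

26 days

1 year after 28 June 1996 is June 28, 1997.
June 28, 1997 is Saturday; June 29, 1997 is Sunday. The next qualifying day is June 30, 1997.
The deadline is June 30, 1997; from June 30, 1997 to July 26, 1997 is 26 days.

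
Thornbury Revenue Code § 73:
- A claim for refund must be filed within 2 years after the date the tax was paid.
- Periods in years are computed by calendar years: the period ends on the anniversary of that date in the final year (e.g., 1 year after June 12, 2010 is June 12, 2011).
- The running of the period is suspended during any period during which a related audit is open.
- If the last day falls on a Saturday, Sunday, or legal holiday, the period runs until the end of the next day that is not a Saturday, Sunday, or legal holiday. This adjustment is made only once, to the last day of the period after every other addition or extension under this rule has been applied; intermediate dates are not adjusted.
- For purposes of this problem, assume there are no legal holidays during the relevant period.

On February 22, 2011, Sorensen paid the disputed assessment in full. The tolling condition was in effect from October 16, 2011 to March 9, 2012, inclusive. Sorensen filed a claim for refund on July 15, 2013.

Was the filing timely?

Yes

2 years after February 22, 2011 is February 22, 2013.
From October 16, 2011 through March 9, 2012 inclusive is 146 days; tolling adds 146 days: February 22, 2013 + 146 days = July 18, 2013.
July 18, 2013 is a Thursday and not a legal holiday, so no extension applies.
The deadline is July 18, 2013; the filing on July 15, 2013 is on or before that date.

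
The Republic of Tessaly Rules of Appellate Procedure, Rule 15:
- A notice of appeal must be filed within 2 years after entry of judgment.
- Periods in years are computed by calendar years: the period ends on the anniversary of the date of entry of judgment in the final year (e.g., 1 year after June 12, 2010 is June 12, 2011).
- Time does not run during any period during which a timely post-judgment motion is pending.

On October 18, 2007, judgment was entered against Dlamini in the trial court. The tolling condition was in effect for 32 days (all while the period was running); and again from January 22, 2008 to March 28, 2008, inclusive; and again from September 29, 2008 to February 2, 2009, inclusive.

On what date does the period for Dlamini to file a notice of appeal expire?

June 1, 2010

2 years after October 18, 2007 is October 18, 2009.
Tolling adds 32 days: October 18, 2009 + 32 days = November 19, 2009.
From January 22, 2008 through March 28, 2008 inclusive is 67 days; tolling adds 67 days: November 19, 2009 + 67 days = January 25, 2010.
From September 29, 2008 through February 2, 2009 inclusive is 127 days; tolling adds 127 days: January 25, 2010 + 127 days = June 1, 2010.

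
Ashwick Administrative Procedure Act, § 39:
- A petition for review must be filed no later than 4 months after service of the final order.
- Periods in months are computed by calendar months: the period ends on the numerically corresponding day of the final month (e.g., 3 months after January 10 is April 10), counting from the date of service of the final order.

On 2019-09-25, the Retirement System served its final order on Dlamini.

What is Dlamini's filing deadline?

January 25, 2020

4 months after 2019-09-25 is January 25, 2020.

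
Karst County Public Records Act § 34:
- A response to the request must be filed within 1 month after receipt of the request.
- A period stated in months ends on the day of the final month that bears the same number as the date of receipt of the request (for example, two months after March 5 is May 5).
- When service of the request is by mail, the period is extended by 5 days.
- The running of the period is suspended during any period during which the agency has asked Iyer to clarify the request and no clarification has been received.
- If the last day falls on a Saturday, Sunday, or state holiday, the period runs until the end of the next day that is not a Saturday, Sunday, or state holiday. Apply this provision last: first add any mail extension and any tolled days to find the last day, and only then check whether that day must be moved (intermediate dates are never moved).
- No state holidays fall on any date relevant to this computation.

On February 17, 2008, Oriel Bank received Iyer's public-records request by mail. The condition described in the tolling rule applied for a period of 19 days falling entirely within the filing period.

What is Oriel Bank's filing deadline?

April 10, 2008

1 month after February 17, 2008 is March 17, 2008.
Service was by mail, adding 5 days: March 17, 2008 + 5 days = March 22, 2008.
Tolling adds 19 days: March 22, 2008 + 19 days = April 10, 2008.
April 10, 2008 is a Thursday and not a state holiday, so no extension applies.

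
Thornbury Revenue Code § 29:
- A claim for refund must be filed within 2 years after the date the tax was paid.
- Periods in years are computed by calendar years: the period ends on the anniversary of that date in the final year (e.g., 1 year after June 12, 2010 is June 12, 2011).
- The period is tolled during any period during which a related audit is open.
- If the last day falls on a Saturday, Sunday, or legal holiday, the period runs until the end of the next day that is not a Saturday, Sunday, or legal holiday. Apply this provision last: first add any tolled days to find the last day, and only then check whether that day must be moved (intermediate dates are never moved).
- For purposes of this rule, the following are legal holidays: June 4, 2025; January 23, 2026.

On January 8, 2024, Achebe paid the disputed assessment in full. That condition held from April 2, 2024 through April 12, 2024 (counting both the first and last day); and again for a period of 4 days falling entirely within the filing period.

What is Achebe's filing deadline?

January 26, 2026

2 years after January 8, 2024 is January 8, 2026.
From April 2, 2024 through April 12, 2024 inclusive is 11 days; tolling adds 11 days: January 8, 2026 + 11 days = January 19, 2026.
Tolling adds 4 days: January 19, 2026 + 4 days = January 23, 2026.
January 23, 2026 is a listed holiday; January 24, 2026 is Saturday; January 25, 2026 is Sunday. The next qualifying day is January 26, 2026.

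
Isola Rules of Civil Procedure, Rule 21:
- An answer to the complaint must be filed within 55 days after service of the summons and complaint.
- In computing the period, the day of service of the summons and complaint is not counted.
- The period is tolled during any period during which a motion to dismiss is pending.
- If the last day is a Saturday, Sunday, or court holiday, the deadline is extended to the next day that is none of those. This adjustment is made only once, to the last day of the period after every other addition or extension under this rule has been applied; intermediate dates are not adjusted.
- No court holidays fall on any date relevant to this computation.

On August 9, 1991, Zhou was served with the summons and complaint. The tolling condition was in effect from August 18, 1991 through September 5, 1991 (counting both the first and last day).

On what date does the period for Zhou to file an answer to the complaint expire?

October 22, 1991

55 days after August 9, 1991 is October 3, 1991.
From August 18, 1991 through September 5, 1991 inclusive is 19 days; tolling adds 19 days: October 3, 1991 + 19 days = October 22, 1991.
October 22, 1991 is a Tuesday and not a court holiday, so no extension applies.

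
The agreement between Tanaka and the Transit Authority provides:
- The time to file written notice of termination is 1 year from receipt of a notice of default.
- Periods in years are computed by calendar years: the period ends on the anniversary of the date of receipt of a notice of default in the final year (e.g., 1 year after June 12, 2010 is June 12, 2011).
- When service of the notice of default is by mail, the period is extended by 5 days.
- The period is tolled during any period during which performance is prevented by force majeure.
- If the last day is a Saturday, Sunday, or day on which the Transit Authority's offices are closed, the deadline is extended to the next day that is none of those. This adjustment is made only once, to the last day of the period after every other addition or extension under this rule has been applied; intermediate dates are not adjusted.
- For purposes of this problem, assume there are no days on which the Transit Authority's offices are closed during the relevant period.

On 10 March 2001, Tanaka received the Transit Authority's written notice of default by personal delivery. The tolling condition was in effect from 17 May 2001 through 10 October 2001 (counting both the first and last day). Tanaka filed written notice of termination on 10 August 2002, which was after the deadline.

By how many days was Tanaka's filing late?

1 year after 10 March 2001 is March 10, 2002.
Service was not by mail, so no mail extension applies.
From May 17, 2001 through October 10, 2001 inclusive is 147 days; tolling adds 147 days: March 10, 2002 + 147 days = August 4, 2002.
August 4, 2002 is Sunday. The next qualifying day is August 5, 2002.
The deadline is August 5, 2002; from August 5, 2002 to August 10, 2002 is 5 days.

5 days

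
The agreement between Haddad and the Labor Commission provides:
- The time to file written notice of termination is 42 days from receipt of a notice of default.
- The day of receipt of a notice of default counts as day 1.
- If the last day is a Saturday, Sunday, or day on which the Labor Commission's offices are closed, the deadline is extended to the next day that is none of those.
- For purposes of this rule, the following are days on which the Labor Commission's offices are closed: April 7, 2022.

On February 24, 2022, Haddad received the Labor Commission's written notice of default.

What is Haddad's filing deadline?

Counting February 24, 2022 as day 1, day 42 is April 6, 2022.
April 6, 2022 is a Wednesday and not a day on which the Labor Commission's offices are closed, so no extension applies.

April 6, 2022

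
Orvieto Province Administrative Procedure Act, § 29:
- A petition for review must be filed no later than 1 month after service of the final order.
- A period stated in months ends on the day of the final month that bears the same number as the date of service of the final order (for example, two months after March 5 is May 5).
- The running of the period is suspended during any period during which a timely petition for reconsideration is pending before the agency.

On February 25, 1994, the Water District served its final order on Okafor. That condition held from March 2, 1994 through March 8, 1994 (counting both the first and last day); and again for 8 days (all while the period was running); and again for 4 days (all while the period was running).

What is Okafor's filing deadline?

1 month after February 25, 1994 is March 25, 1994.
From March 2, 1994 through March 8, 1994 inclusive is 7 days; tolling adds 7 days: March 25, 1994 + 7 days = April 1, 1994.
Tolling adds 8 days: April 1, 1994 + 8 days = April 9, 1994.
Tolling adds 4 days: April 9, 1994 + 4 days = April 13, 1994.

April 13, 1994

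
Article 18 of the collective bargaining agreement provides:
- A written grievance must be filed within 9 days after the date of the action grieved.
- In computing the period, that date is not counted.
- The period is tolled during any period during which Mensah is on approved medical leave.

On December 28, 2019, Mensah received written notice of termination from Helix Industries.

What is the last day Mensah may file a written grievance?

9 days after December 28, 2019 is January 6, 2020.

January 6, 2020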